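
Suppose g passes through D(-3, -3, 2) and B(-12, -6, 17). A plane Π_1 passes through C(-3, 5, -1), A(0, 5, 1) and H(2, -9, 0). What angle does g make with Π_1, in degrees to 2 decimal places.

A direction vector for g is B − D = (-9, -3, 15).
CA = (3, 0, 2), CH = (5, -14, 1); a normal to Π_1 is CA × CH = (28, 7, -42).
Using C: Π_1 has equation 28x + 7y - 42z = -7.
sin θ = |n·v| / (|n||v|) = |-903| / (√2597 · √315) = 0.99838.
θ ≈ 86.74°.

86.74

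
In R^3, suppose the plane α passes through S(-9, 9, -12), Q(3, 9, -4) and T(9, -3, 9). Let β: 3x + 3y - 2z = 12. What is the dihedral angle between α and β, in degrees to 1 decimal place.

SQ = (12, 0, 8), ST = (18, -12, 21); a normal to α is SQ × ST = (96, -108, -144).
Using S: α has equation 96x - 108y - 144z = -108.
cos θ = |n₁·n₂| / (|n₁||n₂|) = |252| / (√41616 · √22).
θ = arccos(0.26337) ≈ 74.7°.

74.7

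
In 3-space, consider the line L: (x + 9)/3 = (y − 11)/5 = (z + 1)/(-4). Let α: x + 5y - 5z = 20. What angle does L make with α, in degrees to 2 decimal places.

71.90

L has direction (3, 5, -4) through (-9, 11, -1).
sin θ = |n·v| / (|n||v|) = |48| / (√51 · √50) = 0.95054.
θ ≈ 71.90°.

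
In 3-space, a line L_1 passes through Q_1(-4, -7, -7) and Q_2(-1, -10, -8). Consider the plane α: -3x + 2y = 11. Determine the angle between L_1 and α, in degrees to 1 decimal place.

72.6

A direction vector for L_1 is Q_2 − Q_1 = (3, -3, -1).
sin θ = |n·v| / (|n||v|) = |-15| / (√13 · √19) = 0.95443.
θ ≈ 72.6°.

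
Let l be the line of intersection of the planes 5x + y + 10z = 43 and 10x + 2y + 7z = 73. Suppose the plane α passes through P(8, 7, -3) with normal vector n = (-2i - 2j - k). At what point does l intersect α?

(5, 8, 1)

Direction of l: (5, 1, 10) × (10, 2, 7) = (-13, 65, 0).
A point on l: solving the two plane equations with x = 8 gives (8, -7, 1).
α: n·r = n·P gives -2x - 2y - z = -27.
Substitute r = (8, -7, 1) + t(-13, 65, 0) into the plane: -3 + (-104)t = -27, so t = 3/13.
Intersection: (8, -7, 1) + (3/13)·(-13, 65, 0) = (5, 8, 1).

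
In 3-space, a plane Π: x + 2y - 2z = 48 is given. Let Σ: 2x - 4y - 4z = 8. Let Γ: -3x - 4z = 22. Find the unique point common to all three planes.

Solving the 3×3 linear system x + 2y - 2z = 48, 2x - 4y - 4z = 8, -3x - 4z = 22 (e.g. by elimination or Cramer's rule, determinant = 80) gives (6, 11, -10).

(6, 11, -10)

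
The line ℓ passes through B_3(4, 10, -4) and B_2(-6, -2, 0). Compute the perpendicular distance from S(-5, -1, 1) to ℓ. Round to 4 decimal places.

A direction vector for ℓ is B_2 − B_3 = (-10, -12, 4).
Taking (4, 10, -4) on ℓ with direction v = (-10, -12, 4): w = S − (4, 10, -4) = (-9, -11, 5), and w × v = (16, -14, -2).
Distance = |w × v| / |v| = √456 / √260 ≈ 1.3243.

1.3243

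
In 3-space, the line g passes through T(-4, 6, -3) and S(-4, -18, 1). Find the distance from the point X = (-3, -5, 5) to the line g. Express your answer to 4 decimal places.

A direction vector for g is S − T = (0, -24, 4).
Taking (-4, 6, -3) on g with direction v = (0, -24, 4): w = X − (-4, 6, -3) = (1, -11, 8), and w × v = (148, -4, -24).
Distance = |w × v| / |v| = √22496 / √592 ≈ 6.1644.

6.1644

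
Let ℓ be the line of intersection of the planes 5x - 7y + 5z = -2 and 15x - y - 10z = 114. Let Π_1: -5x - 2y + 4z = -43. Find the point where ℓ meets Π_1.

(5, 1, -4)

Direction of ℓ: (5, -7, 5) × (15, -1, -10) = (75, 125, 100).
A point on ℓ: solving the two plane equations with x = 11 gives (11, 11, 4).
Substitute r = (11, 11, 4) + t(75, 125, 100) into the plane: -61 + (-225)t = -43, so t = -2/25.
Intersection: (11, 11, 4) + (-2/25)·(75, 125, 100) = (5, 1, -4).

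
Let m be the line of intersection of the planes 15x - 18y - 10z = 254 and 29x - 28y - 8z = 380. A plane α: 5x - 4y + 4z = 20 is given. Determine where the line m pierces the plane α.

Direction of m: (15, -18, -10) × (29, -28, -8) = (-136, -170, 102).
A point on m: solving the two plane equations with x = 0 gives (0, -13, -2).
Substitute r = (0, -13, -2) + t(-136, -170, 102) into the plane: 44 + 408t = 20, so t = -1/17.
Intersection: (0, -13, -2) + (-1/17)·(-136, -170, 102) = (8, -3, -8).

(8, -3, -8)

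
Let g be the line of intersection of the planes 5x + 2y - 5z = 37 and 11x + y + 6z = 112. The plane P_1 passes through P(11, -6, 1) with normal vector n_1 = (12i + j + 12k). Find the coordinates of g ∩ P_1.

(8, 6, 3)

Direction of g: (5, 2, -5) × (11, 1, 6) = (17, -85, -17).
A point on g: solving the two plane equations with x = 12 gives (12, -14, -1).
P_1: n_1·r = n_1·P gives 12x + y + 12z = 138.
Substitute r = (12, -14, -1) + t(17, -85, -17) into the plane: 118 + (-85)t = 138, so t = -4/17.
Intersection: (12, -14, -1) + (-4/17)·(17, -85, -17) = (8, 6, 3).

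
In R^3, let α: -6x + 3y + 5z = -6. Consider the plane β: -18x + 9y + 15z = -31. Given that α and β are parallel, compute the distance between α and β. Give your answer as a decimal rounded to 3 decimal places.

Rescale β by 1/3: -6x + 3y + 5z = -31/3. Then distance = |-6 − (-31/3)| / √70 ≈ 0.518.

0.518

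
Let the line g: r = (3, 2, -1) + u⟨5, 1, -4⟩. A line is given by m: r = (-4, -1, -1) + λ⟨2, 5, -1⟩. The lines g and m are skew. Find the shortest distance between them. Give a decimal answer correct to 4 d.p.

Common perpendicular direction n = (5, 1, -4) × (2, 5, -1) = (19, -3, 23).
With w = (-4, -1, -1) − (3, 2, -1) = (-7, -3, 0), w · n = -124.
Distance = |w · n| / |n| = |-124| / √899 ≈ 4.1356.

4.1356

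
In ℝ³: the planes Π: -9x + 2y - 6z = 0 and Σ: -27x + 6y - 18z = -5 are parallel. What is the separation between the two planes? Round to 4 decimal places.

0.1515

Rescale Σ by 1/3: -9x + 2y - 6z = -5/3. Then distance = |0 − (-5/3)| / √121 ≈ 0.1515.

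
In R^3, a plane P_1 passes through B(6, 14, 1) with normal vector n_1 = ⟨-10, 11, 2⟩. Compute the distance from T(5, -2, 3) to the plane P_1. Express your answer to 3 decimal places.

P_1: n_1·r = n_1·B gives -10x + 11y + 2z = 96.
n·T − d = (-10)·(5) + (11)·(-2) + (2)·(3) − 96 = -162; |n| = √225.
Distance = |-162| / √225 = 162/√225 ≈ 10.800.

10.800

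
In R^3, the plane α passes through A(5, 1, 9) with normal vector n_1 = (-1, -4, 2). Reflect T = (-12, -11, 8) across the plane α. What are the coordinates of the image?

(-6, 13, -4)

α: n_1·r = n_1·A gives -x - 4y + 2z = 9.
λ = (n·T − d)/|n|² = (72 − 9)/21 = 3.
Reflection = T − 2λn = (-12, -11, 8) − 6·(-1, -4, 2) = (-6, 13, -4).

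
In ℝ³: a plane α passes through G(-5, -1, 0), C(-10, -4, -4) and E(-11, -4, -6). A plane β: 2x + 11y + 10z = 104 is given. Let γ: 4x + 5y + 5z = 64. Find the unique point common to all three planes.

GC = (-5, -3, -4), GE = (-6, -3, -6); a normal to α is GC × GE = (6, -6, -3).
Using G: α has equation 6x - 6y - 3z = -24.
Solving the 3×3 linear system 6x - 6y - 3z = -24, 2x + 11y + 10z = 104, 4x + 5y + 5z = 64 (e.g. by elimination or Cramer's rule, determinant = -48) gives (6, 12, -4).

(6, 12, -4)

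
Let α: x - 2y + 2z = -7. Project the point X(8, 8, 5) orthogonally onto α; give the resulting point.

Foot = X − λn with λ = (n·X − d)/|n|² = (2 − (-7))/9 = 1.
Foot = (8, 8, 5) − 1·(1, -2, 2) = (7, 10, 3).

(7, 10, 3)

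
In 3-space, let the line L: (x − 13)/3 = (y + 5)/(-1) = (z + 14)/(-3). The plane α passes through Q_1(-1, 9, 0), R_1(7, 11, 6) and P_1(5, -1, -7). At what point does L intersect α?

(7, -3, -8)

L has direction (3, -1, -3) through (13, -5, -14).
Q_1R_1 = (8, 2, 6), Q_1P_1 = (6, -10, -7); a normal to α is Q_1R_1 × Q_1P_1 = (46, 92, -92).
Using Q_1: α has equation 46x + 92y - 92z = 782.
Substitute r = (13, -5, -14) + t(3, -1, -3) into the plane: 1426 + 322t = 782, so t = -2.
Intersection: (13, -5, -14) + (-2)·(3, -1, -3) = (7, -3, -8).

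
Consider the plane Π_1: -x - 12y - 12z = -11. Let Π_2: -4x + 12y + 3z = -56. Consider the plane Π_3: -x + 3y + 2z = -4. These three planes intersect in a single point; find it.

Solving the 3×3 linear system -x - 12y - 12z = -11, -4x + 12y + 3z = -56, -x + 3y + 2z = -4 (e.g. by elimination or Cramer's rule, determinant = -75) gives (-1, -7, 8).

(-1, -7, 8)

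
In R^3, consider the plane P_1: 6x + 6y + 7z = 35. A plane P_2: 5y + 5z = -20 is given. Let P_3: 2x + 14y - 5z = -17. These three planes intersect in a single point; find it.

(10, -3, -1)

Solving the 3×3 linear system 6x + 6y + 7z = 35, 5y + 5z = -20, 2x + 14y - 5z = -17 (e.g. by elimination or Cramer's rule, determinant = -580) gives (10, -3, -1).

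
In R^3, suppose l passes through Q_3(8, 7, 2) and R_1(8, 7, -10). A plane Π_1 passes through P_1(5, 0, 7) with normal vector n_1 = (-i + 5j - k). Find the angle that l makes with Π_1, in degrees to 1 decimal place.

11.1

A direction vector for l is R_1 − Q_3 = (0, 0, -12).
Π_1: n_1·r = n_1·P_1 gives -x + 5y - z = -12.
sin θ = |n·v| / (|n||v|) = |12| / (√27 · √144) = 0.19245.
θ ≈ 11.1°.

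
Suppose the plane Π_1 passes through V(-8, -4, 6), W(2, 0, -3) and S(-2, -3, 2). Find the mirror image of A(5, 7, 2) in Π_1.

VW = (10, 4, -9), VS = (6, 1, -4); a normal to Π_1 is VW × VS = (-7, -14, -14).
Using V: Π_1 has equation -7x - 14y - 14z = 28.
λ = (n·A − d)/|n|² = (-161 − 28)/441 = -3/7.
Reflection = A − 2λn = (5, 7, 2) − (-6/7)·(-7, -14, -14) = (-1, -5, -10).

(-1, -5, -10)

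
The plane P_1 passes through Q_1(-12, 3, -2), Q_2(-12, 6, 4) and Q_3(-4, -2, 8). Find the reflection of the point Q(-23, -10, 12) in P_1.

Q_1Q_2 = (0, 3, 6), Q_1Q_3 = (8, -5, 10); a normal to P_1 is Q_1Q_2 × Q_1Q_3 = (60, 48, -24).
Using Q_1: P_1 has equation 60x + 48y - 24z = -528.
λ = (n·Q − d)/|n|² = (-2148 − (-528))/6480 = -1/4.
Reflection = Q − 2λn = (-23, -10, 12) − (-1/2)·(60, 48, -24) = (7, 14, 0).

(7, 14, 0)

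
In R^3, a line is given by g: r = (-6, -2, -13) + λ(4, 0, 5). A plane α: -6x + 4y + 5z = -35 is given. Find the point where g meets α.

(2, -2, -3)

Substitute r = (-6, -2, -13) + t(4, 0, 5) into the plane: -37 + 1t = -35, so t = 2.
Intersection: (-6, -2, -13) + 2·(4, 0, 5) = (2, -2, -3).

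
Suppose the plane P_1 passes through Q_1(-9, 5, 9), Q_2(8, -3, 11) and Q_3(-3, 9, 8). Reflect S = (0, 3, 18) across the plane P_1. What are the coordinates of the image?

(0, -1, 2)

Q_1Q_2 = (17, -8, 2), Q_1Q_3 = (6, 4, -1); a normal to P_1 is Q_1Q_2 × Q_1Q_3 = (0, 29, 116).
Using Q_1: P_1 has equation 29y + 116z = 1189.
λ = (n·S − d)/|n|² = (2175 − 1189)/14297 = 2/29.
Reflection = S − 2λn = (0, 3, 18) − (4/29)·(0, 29, 116) = (0, -1, 2).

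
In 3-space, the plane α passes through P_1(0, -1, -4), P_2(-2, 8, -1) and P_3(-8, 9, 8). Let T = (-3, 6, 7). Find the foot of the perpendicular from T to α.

P_1P_2 = (-2, 9, 3), P_1P_3 = (-8, 10, 12); a normal to α is P_1P_2 × P_1P_3 = (78, 0, 52).
Using P_1: α has equation 78x + 52z = -208.
Foot = T − λn with λ = (n·T − d)/|n|² = (130 − (-208))/8788 = 1/26.
Foot = (-3, 6, 7) − (1/26)·(78, 0, 52) = (-6, 6, 5).

(-6, 6, 5)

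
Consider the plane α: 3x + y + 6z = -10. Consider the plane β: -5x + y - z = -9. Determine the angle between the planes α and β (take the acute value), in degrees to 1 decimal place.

55.4

cos θ = |n₁·n₂| / (|n₁||n₂|) = |-20| / (√46 · √27).
θ = arccos(0.56750) ≈ 55.4°.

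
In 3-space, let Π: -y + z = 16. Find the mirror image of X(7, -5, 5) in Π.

(7, -11, 11)

λ = (n·X − d)/|n|² = (10 − 16)/2 = -3.
Reflection = X − 2λn = (7, -5, 5) − (-6)·(0, -1, 1) = (7, -11, 11).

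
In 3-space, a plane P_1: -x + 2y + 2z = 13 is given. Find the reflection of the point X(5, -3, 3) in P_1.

λ = (n·X − d)/|n|² = (-5 − 13)/9 = -2.
Reflection = X − 2λn = (5, -3, 3) − (-4)·(-1, 2, 2) = (1, 5, 11).

(1, 5, 11)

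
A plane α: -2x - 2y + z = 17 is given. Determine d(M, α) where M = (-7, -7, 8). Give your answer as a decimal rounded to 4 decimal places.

6.3333

n·M − d = (-2)·(-7) + (-2)·(-7) + (1)·(8) − 17 = 19; |n| = √9.
Distance = |19| / √9 = 19/√9 ≈ 6.3333.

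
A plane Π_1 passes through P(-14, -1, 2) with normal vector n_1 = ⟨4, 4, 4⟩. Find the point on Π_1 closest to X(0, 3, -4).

Π_1: n_1·r = n_1·P gives 4x + 4y + 4z = -52.
Foot = X − λn with λ = (n·X − d)/|n|² = (-4 − (-52))/48 = 1.
Foot = (0, 3, -4) − 1·(4, 4, 4) = (-4, -1, -8).

(-4, -1, -8)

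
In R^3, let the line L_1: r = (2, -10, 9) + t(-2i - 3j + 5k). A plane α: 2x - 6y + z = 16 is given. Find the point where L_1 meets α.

(8, -1, -6)

Substitute r = (2, -10, 9) + t(-2, -3, 5) into the plane: 73 + 19t = 16, so t = -3.
Intersection: (2, -10, 9) + (-3)·(-2, -3, 5) = (8, -1, -6).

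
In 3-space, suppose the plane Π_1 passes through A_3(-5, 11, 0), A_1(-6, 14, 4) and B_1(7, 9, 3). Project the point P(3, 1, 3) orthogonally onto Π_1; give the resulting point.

A_3A_1 = (-1, 3, 4), A_3B_1 = (12, -2, 3); a normal to Π_1 is A_3A_1 × A_3B_1 = (17, 51, -34).
Using A_3: Π_1 has equation 17x + 51y - 34z = 476.
Foot = P − λn with λ = (n·P − d)/|n|² = (0 − 476)/4046 = -2/17.
Foot = (3, 1, 3) − (-2/17)·(17, 51, -34) = (5, 7, -1).

(5, 7, -1)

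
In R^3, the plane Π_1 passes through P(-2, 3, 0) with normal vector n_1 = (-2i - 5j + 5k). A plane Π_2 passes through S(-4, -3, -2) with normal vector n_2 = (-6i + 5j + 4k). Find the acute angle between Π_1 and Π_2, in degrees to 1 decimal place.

83.8

Π_1: n_1·r = n_1·P gives -2x - 5y + 5z = -11.
Π_2: n_2·r = n_2·S gives -6x + 5y + 4z = 1.
cos θ = |n₁·n₂| / (|n₁||n₂|) = |7| / (√54 · √77).
θ = arccos(0.10856) ≈ 83.8°.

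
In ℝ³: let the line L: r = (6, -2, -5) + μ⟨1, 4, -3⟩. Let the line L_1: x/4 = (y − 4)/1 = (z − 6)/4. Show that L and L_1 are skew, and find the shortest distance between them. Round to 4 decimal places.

L_1 has direction (4, 1, 4) through (0, 4, 6).
Common perpendicular direction n = (1, 4, -3) × (4, 1, 4) = (19, -16, -15).
With w = (0, 4, 6) − (6, -2, -5) = (-6, 6, 11), w · n = -375.
Since n ≠ 0 the lines are not parallel, and w · n = -375 ≠ 0 so they do not intersect; hence they are skew.
Distance = |w · n| / |n| = |-375| / √842 ≈ 12.9234.

12.9234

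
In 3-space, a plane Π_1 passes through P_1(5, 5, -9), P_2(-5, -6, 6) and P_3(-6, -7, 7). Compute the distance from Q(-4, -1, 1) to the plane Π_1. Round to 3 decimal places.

2.469

P_1P_2 = (-10, -11, 15), P_1P_3 = (-11, -12, 16); a normal to Π_1 is P_1P_2 × P_1P_3 = (4, -5, -1).
Using P_1: Π_1 has equation 4x - 5y - z = 4.
n·Q − d = (4)·(-4) + (-5)·(-1) + (-1)·(1) − 4 = -16; |n| = √42.
Distance = |-16| / √42 = 16/√42 ≈ 2.469.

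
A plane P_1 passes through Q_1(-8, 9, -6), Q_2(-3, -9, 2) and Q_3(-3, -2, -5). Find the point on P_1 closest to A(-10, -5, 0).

(-6, -3, 2)

Q_1Q_2 = (5, -18, 8), Q_1Q_3 = (5, -11, 1); a normal to P_1 is Q_1Q_2 × Q_1Q_3 = (70, 35, 35).
Using Q_1: P_1 has equation 70x + 35y + 35z = -455.
Foot = A − λn with λ = (n·A − d)/|n|² = (-875 − (-455))/7350 = -2/35.
Foot = (-10, -5, 0) − (-2/35)·(70, 35, 35) = (-6, -3, 2).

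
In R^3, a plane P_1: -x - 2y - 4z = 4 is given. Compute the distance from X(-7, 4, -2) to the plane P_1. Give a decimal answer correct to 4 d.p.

0.6547

n·X − d = (-1)·(-7) + (-2)·(4) + (-4)·(-2) − 4 = 3; |n| = √21.
Distance = |3| / √21 = 3/√21 ≈ 0.6547.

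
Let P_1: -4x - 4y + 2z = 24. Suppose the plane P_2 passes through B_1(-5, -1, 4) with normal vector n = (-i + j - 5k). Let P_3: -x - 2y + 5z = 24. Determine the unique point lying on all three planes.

(-4, 0, 4)

P_2: n·r = n·B_1 gives -x + y - 5z = -16.
Solving the 3×3 linear system -4x - 4y + 2z = 24, -x + y - 5z = -16, -x - 2y + 5z = 24 (e.g. by elimination or Cramer's rule, determinant = -14) gives (-4, 0, 4).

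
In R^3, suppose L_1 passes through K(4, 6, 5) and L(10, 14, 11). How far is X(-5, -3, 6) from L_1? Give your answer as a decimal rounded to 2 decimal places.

7.56

A direction vector for L_1 is L − K = (6, 8, 6).
Taking (4, 6, 5) on L_1 with direction v = (6, 8, 6): w = X − (4, 6, 5) = (-9, -9, 1), and w × v = (-62, 60, -18).
Distance = |w × v| / |v| = √7768 / √136 ≈ 7.56.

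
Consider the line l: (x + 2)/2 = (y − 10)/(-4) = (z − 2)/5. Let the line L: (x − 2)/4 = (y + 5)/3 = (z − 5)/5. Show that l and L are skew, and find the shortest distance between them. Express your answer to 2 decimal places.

5.27

l has direction (2, -4, 5) through (-2, 10, 2).
L has direction (4, 3, 5) through (2, -5, 5).
Common perpendicular direction n = (2, -4, 5) × (4, 3, 5) = (-35, 10, 22).
With w = (2, -5, 5) − (-2, 10, 2) = (4, -15, 3), w · n = -224.
Since n ≠ 0 the lines are not parallel, and w · n = -224 ≠ 0 so they do not intersect; hence they are skew.
Distance = |w · n| / |n| = |-224| / √1809 ≈ 5.27.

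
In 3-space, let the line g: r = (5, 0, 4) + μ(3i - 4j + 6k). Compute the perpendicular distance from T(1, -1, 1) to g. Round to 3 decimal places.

Taking (5, 0, 4) on g with direction v = (3, -4, 6): w = T − (5, 0, 4) = (-4, -1, -3), and w × v = (-18, 15, 19).
Distance = |w × v| / |v| = √910 / √61 ≈ 3.862.

3.862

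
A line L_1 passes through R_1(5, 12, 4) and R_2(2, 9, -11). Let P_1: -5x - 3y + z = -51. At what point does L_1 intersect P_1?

A direction vector for L_1 is R_2 − R_1 = (-3, -3, -15).
Substitute r = (5, 12, 4) + t(-3, -3, -15) into the plane: -57 + 9t = -51, so t = 2/3.
Intersection: (5, 12, 4) + (2/3)·(-3, -3, -15) = (3, 10, -6).

(3, 10, -6)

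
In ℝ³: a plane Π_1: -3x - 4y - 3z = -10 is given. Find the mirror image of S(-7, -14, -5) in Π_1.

(11, 10, 13)

λ = (n·S − d)/|n|² = (92 − (-10))/34 = 3.
Reflection = S − 2λn = (-7, -14, -5) − 6·(-3, -4, -3) = (11, 10, 13).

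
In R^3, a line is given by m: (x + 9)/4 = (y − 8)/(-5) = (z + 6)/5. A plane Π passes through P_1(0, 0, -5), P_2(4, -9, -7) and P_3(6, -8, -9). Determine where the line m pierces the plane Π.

m has direction (4, -5, 5) through (-9, 8, -6).
P_1P_2 = (4, -9, -2), P_1P_3 = (6, -8, -4); a normal to Π is P_1P_2 × P_1P_3 = (20, 4, 22).
Using P_1: Π has equation 20x + 4y + 22z = -110.
Substitute r = (-9, 8, -6) + t(4, -5, 5) into the plane: -280 + 170t = -110, so t = 1.
Intersection: (-9, 8, -6) + 1·(4, -5, 5) = (-5, 3, -1).

(-5, 3, -1)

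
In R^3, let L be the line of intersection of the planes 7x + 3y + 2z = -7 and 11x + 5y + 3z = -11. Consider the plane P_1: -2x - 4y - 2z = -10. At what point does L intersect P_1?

(-3, 2, 4)

Direction of L: (7, 3, 2) × (11, 5, 3) = (-1, 1, 2).
A point on L: solving the two plane equations with x = 1 gives (1, -2, -4).
Substitute r = (1, -2, -4) + t(-1, 1, 2) into the plane: 14 + (-6)t = -10, so t = 4.
Intersection: (1, -2, -4) + 4·(-1, 1, 2) = (-3, 2, 4).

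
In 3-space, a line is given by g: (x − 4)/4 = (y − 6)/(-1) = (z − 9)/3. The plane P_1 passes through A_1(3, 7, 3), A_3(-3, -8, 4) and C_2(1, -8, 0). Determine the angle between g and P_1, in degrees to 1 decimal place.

g has direction (4, -1, 3) through (4, 6, 9).
A_1A_3 = (-6, -15, 1), A_1C_2 = (-2, -15, -3); a normal to P_1 is A_1A_3 × A_1C_2 = (60, -20, 60).
Using A_1: P_1 has equation 60x - 20y + 60z = 220.
sin θ = |n·v| / (|n||v|) = |440| / (√7600 · √26) = 0.98983.
θ ≈ 81.8°.

81.8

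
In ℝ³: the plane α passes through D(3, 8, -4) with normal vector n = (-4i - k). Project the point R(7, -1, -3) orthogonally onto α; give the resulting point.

α: n·r = n·D gives -4x - z = -8.
Foot = R − λn with λ = (n·R − d)/|n|² = (-25 − (-8))/17 = -1.
Foot = (7, -1, -3) − (-1)·(-4, 0, -1) = (3, -1, -4).

(3, -1, -4)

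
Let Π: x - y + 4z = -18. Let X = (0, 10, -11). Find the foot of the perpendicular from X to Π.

(2, 8, -3)

Foot = X − λn with λ = (n·X − d)/|n|² = (-54 − (-18))/18 = -2.
Foot = (0, 10, -11) − (-2)·(1, -1, 4) = (2, 8, -3).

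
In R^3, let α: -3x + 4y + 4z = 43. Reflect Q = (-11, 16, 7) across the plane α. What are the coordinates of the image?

(1, 0, -9)

λ = (n·Q − d)/|n|² = (125 − 43)/41 = 2.
Reflection = Q − 2λn = (-11, 16, 7) − 4·(-3, 4, 4) = (1, 0, -9).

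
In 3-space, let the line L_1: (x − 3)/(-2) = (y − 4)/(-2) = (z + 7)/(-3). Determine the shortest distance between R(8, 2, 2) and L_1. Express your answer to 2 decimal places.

L_1 has direction (-2, -2, -3) through (3, 4, -7).
Taking (3, 4, -7) on L_1 with direction v = (-2, -2, -3): w = R − (3, 4, -7) = (5, -2, 9), and w × v = (24, -3, -14).
Distance = |w × v| / |v| = √781 / √17 ≈ 6.78.

6.78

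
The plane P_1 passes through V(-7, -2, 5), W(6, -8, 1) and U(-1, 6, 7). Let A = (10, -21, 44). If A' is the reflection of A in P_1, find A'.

VW = (13, -6, -4), VU = (6, 8, 2); a normal to P_1 is VW × VU = (20, -50, 140).
Using V: P_1 has equation 20x - 50y + 140z = 660.
λ = (n·A − d)/|n|² = (7410 − 660)/22500 = 3/10.
Reflection = A − 2λn = (10, -21, 44) − (3/5)·(20, -50, 140) = (-2, 9, -40).

(-2, 9, -40)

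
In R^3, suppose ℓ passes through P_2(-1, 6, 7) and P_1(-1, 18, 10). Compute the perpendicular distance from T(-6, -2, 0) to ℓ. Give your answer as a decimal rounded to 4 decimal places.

6.9663

A direction vector for ℓ is P_1 − P_2 = (0, 12, 3).
Taking (-1, 6, 7) on ℓ with direction v = (0, 12, 3): w = T − (-1, 6, 7) = (-5, -8, -7), and w × v = (60, 15, -60).
Distance = |w × v| / |v| = √7425 / √153 ≈ 6.9663.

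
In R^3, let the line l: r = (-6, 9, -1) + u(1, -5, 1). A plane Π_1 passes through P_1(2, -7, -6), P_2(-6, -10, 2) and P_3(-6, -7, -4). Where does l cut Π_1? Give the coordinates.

P_1P_2 = (-8, -3, 8), P_1P_3 = (-8, 0, 2); a normal to Π_1 is P_1P_2 × P_1P_3 = (-6, -48, -24).
Using P_1: Π_1 has equation -6x - 48y - 24z = 468.
Substitute r = (-6, 9, -1) + t(1, -5, 1) into the plane: -372 + 210t = 468, so t = 4.
Intersection: (-6, 9, -1) + 4·(1, -5, 1) = (-2, -11, 3).

(-2, -11, 3)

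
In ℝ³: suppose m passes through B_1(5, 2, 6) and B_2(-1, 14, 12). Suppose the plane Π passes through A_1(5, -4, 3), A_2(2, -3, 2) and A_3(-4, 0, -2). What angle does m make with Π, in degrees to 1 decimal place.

A direction vector for m is B_2 − B_1 = (-6, 12, 6).
A_1A_2 = (-3, 1, -1), A_1A_3 = (-9, 4, -5); a normal to Π is A_1A_2 × A_1A_3 = (-1, -6, -3).
Using A_1: Π has equation -x - 6y - 3z = 10.
sin θ = |n·v| / (|n||v|) = |-84| / (√46 · √216) = 0.84270.
θ ≈ 57.4°.

57.4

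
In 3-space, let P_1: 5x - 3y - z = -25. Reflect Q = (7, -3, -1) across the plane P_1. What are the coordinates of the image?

λ = (n·Q − d)/|n|² = (45 − (-25))/35 = 2.
Reflection = Q − 2λn = (7, -3, -1) − 4·(5, -3, -1) = (-13, 9, 3).

(-13, 9, 3)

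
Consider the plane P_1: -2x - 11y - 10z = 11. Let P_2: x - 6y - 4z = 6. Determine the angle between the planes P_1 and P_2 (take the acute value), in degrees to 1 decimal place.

cos θ = |n₁·n₂| / (|n₁||n₂|) = |104| / (√225 · √53).
θ = arccos(0.95237) ≈ 17.8°.

17.8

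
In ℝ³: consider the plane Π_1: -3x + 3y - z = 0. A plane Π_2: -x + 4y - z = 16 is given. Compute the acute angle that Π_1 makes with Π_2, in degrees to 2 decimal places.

cos θ = |n₁·n₂| / (|n₁||n₂|) = |16| / (√19 · √18).
θ = arccos(0.86518) ≈ 30.10°.

30.10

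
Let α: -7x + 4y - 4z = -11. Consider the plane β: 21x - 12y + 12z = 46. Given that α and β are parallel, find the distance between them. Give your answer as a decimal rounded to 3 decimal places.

0.481

Rescale β by 1/(-3): -7x + 4y - 4z = -46/3. Then distance = |-11 − (-46/3)| / √81 ≈ 0.481.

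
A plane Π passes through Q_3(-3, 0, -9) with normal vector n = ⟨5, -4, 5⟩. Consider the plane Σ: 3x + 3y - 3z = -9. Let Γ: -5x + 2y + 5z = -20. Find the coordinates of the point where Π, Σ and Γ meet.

Π: n·r = n·Q_3 gives 5x - 4y + 5z = -60.
Solving the 3×3 linear system 5x - 4y + 5z = -60, 3x + 3y - 3z = -9, -5x + 2y + 5z = -20 (e.g. by elimination or Cramer's rule, determinant = 210) gives (-7, -5, -9).

(-7, -5, -9)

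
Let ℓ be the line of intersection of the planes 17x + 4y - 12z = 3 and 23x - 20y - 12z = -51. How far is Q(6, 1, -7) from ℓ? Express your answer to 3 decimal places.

Direction of ℓ: (17, 4, -12) × (23, -20, -12) = (-288, -72, -432).
A point on ℓ: solving the two plane equations with x = -5 gives (-5, 1, -7).
Taking (-5, 1, -7) on ℓ with direction v = (-288, -72, -432): w = Q − (-5, 1, -7) = (11, 0, 0), and w × v = (0, 4752, -792).
Distance = |w × v| / |v| = √23208768 / √274752 ≈ 9.191.

9.191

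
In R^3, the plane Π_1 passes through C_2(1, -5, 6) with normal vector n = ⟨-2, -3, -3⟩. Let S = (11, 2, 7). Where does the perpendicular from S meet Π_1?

(7, -4, 1)

Π_1: n·r = n·C_2 gives -2x - 3y - 3z = -5.
Foot = S − λn with λ = (n·S − d)/|n|² = (-49 − (-5))/22 = -2.
Foot = (11, 2, 7) − (-2)·(-2, -3, -3) = (7, -4, 1).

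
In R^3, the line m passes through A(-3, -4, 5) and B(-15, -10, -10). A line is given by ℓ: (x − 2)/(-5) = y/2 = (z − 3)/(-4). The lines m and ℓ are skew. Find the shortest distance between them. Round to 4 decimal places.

6.0000

A direction vector for m is B − A = (-12, -6, -15).
ℓ has direction (-5, 2, -4) through (2, 0, 3).
Common perpendicular direction n = (-12, -6, -15) × (-5, 2, -4) = (54, 27, -54).
With w = (2, 0, 3) − (-3, -4, 5) = (5, 4, -2), w · n = 486.
Distance = |w · n| / |n| = |486| / √6561 ≈ 6.0000.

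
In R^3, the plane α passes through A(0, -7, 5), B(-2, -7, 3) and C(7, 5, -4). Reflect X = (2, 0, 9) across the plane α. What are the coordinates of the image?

(8, -8, 3)

AB = (-2, 0, -2), AC = (7, 12, -9); a normal to α is AB × AC = (24, -32, -24).
Using A: α has equation 24x - 32y - 24z = 104.
λ = (n·X − d)/|n|² = (-168 − 104)/2176 = -1/8.
Reflection = X − 2λn = (2, 0, 9) − (-1/4)·(24, -32, -24) = (8, -8, 3).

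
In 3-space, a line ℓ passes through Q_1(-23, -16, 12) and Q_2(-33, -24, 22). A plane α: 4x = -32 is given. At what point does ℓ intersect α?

A direction vector for ℓ is Q_2 − Q_1 = (-10, -8, 10).
Substitute r = (-23, -16, 12) + t(-10, -8, 10) into the plane: -92 + (-40)t = -32, so t = -3/2.
Intersection: (-23, -16, 12) + (-3/2)·(-10, -8, 10) = (-8, -4, -3).

(-8, -4, -3)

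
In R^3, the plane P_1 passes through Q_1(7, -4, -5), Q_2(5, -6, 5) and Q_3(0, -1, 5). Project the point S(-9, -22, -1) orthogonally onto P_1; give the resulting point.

Q_1Q_2 = (-2, -2, 10), Q_1Q_3 = (-7, 3, 10); a normal to P_1 is Q_1Q_2 × Q_1Q_3 = (-50, -50, -20).
Using Q_1: P_1 has equation -50x - 50y - 20z = -50.
Foot = S − λn with λ = (n·S − d)/|n|² = (1570 − (-50))/5400 = 3/10.
Foot = (-9, -22, -1) − (3/10)·(-50, -50, -20) = (6, -7, 5).

(6, -7, 5)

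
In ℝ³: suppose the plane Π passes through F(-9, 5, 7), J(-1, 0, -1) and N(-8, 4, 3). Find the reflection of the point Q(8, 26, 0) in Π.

(-16, -22, 6)

FJ = (8, -5, -8), FN = (1, -1, -4); a normal to Π is FJ × FN = (12, 24, -3).
Using F: Π has equation 12x + 24y - 3z = -9.
λ = (n·Q − d)/|n|² = (720 − (-9))/729 = 1.
Reflection = Q − 2λn = (8, 26, 0) − 2·(12, 24, -3) = (-16, -22, 6).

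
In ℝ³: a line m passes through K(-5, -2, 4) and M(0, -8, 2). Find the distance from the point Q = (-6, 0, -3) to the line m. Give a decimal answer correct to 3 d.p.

7.339

A direction vector for m is M − K = (5, -6, -2).
Taking (-5, -2, 4) on m with direction v = (5, -6, -2): w = Q − (-5, -2, 4) = (-1, 2, -7), and w × v = (-46, -37, -4).
Distance = |w × v| / |v| = √3501 / √65 ≈ 7.339.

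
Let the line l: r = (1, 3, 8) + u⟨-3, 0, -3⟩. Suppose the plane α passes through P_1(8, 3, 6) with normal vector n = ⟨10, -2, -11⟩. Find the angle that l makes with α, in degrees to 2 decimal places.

α: n·r = n·P_1 gives 10x - 2y - 11z = 8.
sin θ = |n·v| / (|n||v|) = |3| / (√225 · √18) = 0.04714.
θ ≈ 2.70°.

2.70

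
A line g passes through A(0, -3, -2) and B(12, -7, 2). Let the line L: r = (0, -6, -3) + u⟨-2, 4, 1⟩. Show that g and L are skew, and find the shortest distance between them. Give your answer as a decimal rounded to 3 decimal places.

A direction vector for g is B − A = (12, -4, 4).
Common perpendicular direction n = (12, -4, 4) × (-2, 4, 1) = (-20, -20, 40).
With w = (0, -6, -3) − (0, -3, -2) = (0, -3, -1), w · n = 20.
Since n ≠ 0 the lines are not parallel, and w · n = 20 ≠ 0 so they do not intersect; hence they are skew.
Distance = |w · n| / |n| = |20| / √2400 ≈ 0.408.

0.408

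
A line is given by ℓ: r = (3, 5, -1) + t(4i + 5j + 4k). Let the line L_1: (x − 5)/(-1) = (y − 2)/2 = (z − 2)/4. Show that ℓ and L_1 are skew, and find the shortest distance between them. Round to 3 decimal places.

4.606

L_1 has direction (-1, 2, 4) through (5, 2, 2).
Common perpendicular direction n = (4, 5, 4) × (-1, 2, 4) = (12, -20, 13).
With w = (5, 2, 2) − (3, 5, -1) = (2, -3, 3), w · n = 123.
Since n ≠ 0 the lines are not parallel, and w · n = 123 ≠ 0 so they do not intersect; hence they are skew.
Distance = |w · n| / |n| = |123| / √713 ≈ 4.606.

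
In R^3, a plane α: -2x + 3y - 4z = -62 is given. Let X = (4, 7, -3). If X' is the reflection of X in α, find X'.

λ = (n·X − d)/|n|² = (25 − (-62))/29 = 3.
Reflection = X − 2λn = (4, 7, -3) − 6·(-2, 3, -4) = (16, -11, 21).

(16, -11, 21)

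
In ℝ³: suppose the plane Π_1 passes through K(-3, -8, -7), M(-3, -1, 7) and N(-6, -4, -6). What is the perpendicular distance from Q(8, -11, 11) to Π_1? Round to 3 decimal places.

KM = (0, 7, 14), KN = (-3, 4, 1); a normal to Π_1 is KM × KN = (-49, -42, 21).
Using K: Π_1 has equation -49x - 42y + 21z = 336.
n·Q − d = (-49)·(8) + (-42)·(-11) + (21)·(11) − 336 = -35; |n| = √4606.
Distance = |-35| / √4606 = 35/√4606 ≈ 0.516.

0.516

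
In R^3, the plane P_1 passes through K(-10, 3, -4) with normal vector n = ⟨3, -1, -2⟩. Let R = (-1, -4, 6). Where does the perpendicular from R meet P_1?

P_1: n·r = n·K gives 3x - y - 2z = -25.
Foot = R − λn with λ = (n·R − d)/|n|² = (-11 − (-25))/14 = 1.
Foot = (-1, -4, 6) − 1·(3, -1, -2) = (-4, -3, 8).

(-4, -3, 8)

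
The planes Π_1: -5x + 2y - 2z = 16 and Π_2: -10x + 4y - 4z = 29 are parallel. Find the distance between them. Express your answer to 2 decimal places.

0.26

Rescale Π_2 by 1/2: -5x + 2y - 2z = 29/2. Then distance = |16 − (29/2)| / √33 ≈ 0.26.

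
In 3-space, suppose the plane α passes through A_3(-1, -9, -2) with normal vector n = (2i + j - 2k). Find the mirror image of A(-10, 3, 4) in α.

(-2, 7, -4)

α: n·r = n·A_3 gives 2x + y - 2z = -7.
λ = (n·A − d)/|n|² = (-25 − (-7))/9 = -2.
Reflection = A − 2λn = (-10, 3, 4) − (-4)·(2, 1, -2) = (-2, 7, -4).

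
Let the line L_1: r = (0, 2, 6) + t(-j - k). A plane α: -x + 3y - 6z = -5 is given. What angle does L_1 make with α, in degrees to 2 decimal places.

18.23

sin θ = |n·v| / (|n||v|) = |3| / (√46 · √2) = 0.31277.
θ ≈ 18.23°.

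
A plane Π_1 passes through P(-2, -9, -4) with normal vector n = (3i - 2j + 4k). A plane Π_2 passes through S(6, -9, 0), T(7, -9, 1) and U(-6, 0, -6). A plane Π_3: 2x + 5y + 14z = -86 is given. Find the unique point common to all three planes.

Π_1: n·r = n·P gives 3x - 2y + 4z = -4.
ST = (1, 0, 1), SU = (-12, 9, -6); a normal to Π_2 is ST × SU = (-9, -6, 9).
Using S: Π_2 has equation -9x - 6y + 9z = 0.
Solving the 3×3 linear system 3x - 2y + 4z = -4, -9x - 6y + 9z = 0, 2x + 5y + 14z = -86 (e.g. by elimination or Cramer's rule, determinant = -807) gives (0, -6, -4).

(0, -6, -4)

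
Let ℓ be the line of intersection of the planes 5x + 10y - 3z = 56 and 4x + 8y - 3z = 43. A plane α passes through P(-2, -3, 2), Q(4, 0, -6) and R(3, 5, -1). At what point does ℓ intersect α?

Direction of ℓ: (5, 10, -3) × (4, 8, -3) = (-6, 3, 0).
A point on ℓ: solving the two plane equations with x = -5 gives (-5, 9, 3).
PQ = (6, 3, -8), PR = (5, 8, -3); a normal to α is PQ × PR = (55, -22, 33).
Using P: α has equation 55x - 22y + 33z = 22.
Substitute r = (-5, 9, 3) + t(-6, 3, 0) into the plane: -374 + (-396)t = 22, so t = -1.
Intersection: (-5, 9, 3) + (-1)·(-6, 3, 0) = (1, 6, 3).

(1, 6, 3)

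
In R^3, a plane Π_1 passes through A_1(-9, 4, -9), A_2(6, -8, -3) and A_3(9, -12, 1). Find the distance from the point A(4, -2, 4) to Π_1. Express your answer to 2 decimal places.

A_1A_2 = (15, -12, 6), A_1A_3 = (18, -16, 10); a normal to Π_1 is A_1A_2 × A_1A_3 = (-24, -42, -24).
Using A_1: Π_1 has equation -24x - 42y - 24z = 264.
n·A − d = (-24)·(4) + (-42)·(-2) + (-24)·(4) − 264 = -372; |n| = √2916.
Distance = |-372| / √2916 = 372/√2916 ≈ 6.89.

6.89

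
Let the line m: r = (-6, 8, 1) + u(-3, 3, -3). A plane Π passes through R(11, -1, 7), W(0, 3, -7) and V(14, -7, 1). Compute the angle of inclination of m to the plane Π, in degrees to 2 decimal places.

RW = (-11, 4, -14), RV = (3, -6, -6); a normal to Π is RW × RV = (-108, -108, 54).
Using R: Π has equation -108x - 108y + 54z = -702.
sin θ = |n·v| / (|n||v|) = |-162| / (√26244 · √27) = 0.19245.
θ ≈ 11.10°.

11.10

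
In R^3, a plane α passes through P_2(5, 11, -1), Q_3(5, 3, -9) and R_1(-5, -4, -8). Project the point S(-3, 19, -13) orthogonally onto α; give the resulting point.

P_2Q_3 = (0, -8, -8), P_2R_1 = (-10, -15, -7); a normal to α is P_2Q_3 × P_2R_1 = (-64, 80, -80).
Using P_2: α has equation -64x + 80y - 80z = 640.
Foot = S − λn with λ = (n·S − d)/|n|² = (2752 − 640)/16896 = 1/8.
Foot = (-3, 19, -13) − (1/8)·(-64, 80, -80) = (5, 9, -3).

(5, 9, -3)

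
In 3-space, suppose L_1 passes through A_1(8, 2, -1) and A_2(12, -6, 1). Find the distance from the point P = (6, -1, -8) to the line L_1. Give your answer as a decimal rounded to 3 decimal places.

A direction vector for L_1 is A_2 − A_1 = (4, -8, 2).
Taking (8, 2, -1) on L_1 with direction v = (4, -8, 2): w = P − (8, 2, -1) = (-2, -3, -7), and w × v = (-62, -24, 28).
Distance = |w × v| / |v| = √5204 / √84 ≈ 7.871.

7.871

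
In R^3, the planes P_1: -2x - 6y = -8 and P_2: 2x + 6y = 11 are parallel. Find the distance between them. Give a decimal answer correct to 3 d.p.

0.474

Rescale P_2 by 1/(-1): -2x - 6y = -11. Then distance = |-8 − (-11)| / √40 ≈ 0.474.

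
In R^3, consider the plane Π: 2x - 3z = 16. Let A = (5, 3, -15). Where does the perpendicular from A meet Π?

(-1, 3, -6)

Foot = A − λn with λ = (n·A − d)/|n|² = (55 − 16)/13 = 3.
Foot = (5, 3, -15) − 3·(2, 0, -3) = (-1, 3, -6).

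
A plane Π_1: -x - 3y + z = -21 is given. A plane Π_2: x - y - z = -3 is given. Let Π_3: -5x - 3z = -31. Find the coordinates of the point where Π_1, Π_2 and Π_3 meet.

(5, 6, 2)

Solving the 3×3 linear system -x - 3y + z = -21, x - y - z = -3, -5x - 3z = -31 (e.g. by elimination or Cramer's rule, determinant = -32) gives (5, 6, 2).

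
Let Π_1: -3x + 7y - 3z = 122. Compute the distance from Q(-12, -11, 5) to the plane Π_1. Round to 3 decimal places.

21.746

n·Q − d = (-3)·(-12) + (7)·(-11) + (-3)·(5) − 122 = -178; |n| = √67.
Distance = |-178| / √67 = 178/√67 ≈ 21.746.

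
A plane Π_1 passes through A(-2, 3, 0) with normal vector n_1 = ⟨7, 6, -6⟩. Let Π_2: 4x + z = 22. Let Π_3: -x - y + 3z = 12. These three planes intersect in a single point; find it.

(4, 2, 6)

Π_1: n_1·r = n_1·A gives 7x + 6y - 6z = 4.
Solving the 3×3 linear system 7x + 6y - 6z = 4, 4x + z = 22, -x - y + 3z = 12 (e.g. by elimination or Cramer's rule, determinant = -47) gives (4, 2, 6).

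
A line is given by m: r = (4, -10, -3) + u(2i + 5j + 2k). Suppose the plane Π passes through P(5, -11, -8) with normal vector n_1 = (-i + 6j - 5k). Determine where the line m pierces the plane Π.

Π: n_1·r = n_1·P gives -x + 6y - 5z = -31.
Substitute r = (4, -10, -3) + t(2, 5, 2) into the plane: -49 + 18t = -31, so t = 1.
Intersection: (4, -10, -3) + 1·(2, 5, 2) = (6, -5, -1).

(6, -5, -1)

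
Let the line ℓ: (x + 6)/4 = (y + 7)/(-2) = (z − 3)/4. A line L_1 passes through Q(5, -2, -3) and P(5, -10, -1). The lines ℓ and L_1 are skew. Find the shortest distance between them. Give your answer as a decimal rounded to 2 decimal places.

10.63

ℓ has direction (4, -2, 4) through (-6, -7, 3).
A direction vector for L_1 is P − Q = (0, -8, 2).
Common perpendicular direction n = (4, -2, 4) × (0, -8, 2) = (28, -8, -32).
With w = (5, -2, -3) − (-6, -7, 3) = (11, 5, -6), w · n = 460.
Distance = |w · n| / |n| = |460| / √1872 ≈ 10.63.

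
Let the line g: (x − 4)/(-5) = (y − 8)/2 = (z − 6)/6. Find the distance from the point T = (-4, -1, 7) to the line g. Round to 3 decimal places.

g has direction (-5, 2, 6) through (4, 8, 6).
Taking (4, 8, 6) on g with direction v = (-5, 2, 6): w = T − (4, 8, 6) = (-8, -9, 1), and w × v = (-56, 43, -61).
Distance = |w × v| / |v| = √8706 / √65 ≈ 11.573.

11.573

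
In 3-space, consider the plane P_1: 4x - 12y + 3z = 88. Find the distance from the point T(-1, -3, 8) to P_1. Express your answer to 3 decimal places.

2.462

n·T − d = (4)·(-1) + (-12)·(-3) + (3)·(8) − 88 = -32; |n| = √169.
Distance = |-32| / √169 = 32/√169 ≈ 2.462.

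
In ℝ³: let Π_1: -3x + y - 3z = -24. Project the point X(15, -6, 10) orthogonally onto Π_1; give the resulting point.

Foot = X − λn with λ = (n·X − d)/|n|² = (-81 − (-24))/19 = -3.
Foot = (15, -6, 10) − (-3)·(-3, 1, -3) = (6, -3, 1).

(6, -3, 1)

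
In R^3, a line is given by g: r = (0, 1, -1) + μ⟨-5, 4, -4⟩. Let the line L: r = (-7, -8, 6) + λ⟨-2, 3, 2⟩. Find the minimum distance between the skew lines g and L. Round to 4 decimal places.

12.6246

Common perpendicular direction n = (-5, 4, -4) × (-2, 3, 2) = (20, 18, -7).
With w = (-7, -8, 6) − (0, 1, -1) = (-7, -9, 7), w · n = -351.
Distance = |w · n| / |n| = |-351| / √773 ≈ 12.6246.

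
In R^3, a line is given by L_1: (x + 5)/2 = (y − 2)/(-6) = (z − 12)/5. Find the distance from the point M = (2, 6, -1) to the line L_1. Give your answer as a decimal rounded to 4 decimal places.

L_1 has direction (2, -6, 5) through (-5, 2, 12).
Taking (-5, 2, 12) on L_1 with direction v = (2, -6, 5): w = M − (-5, 2, 12) = (7, 4, -13), and w × v = (-58, -61, -50).
Distance = |w × v| / |v| = √9585 / √65 ≈ 12.1434.

12.1434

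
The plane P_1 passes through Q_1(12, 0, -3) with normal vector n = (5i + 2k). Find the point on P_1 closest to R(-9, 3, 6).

P_1: n·r = n·Q_1 gives 5x + 2z = 54.
Foot = R − λn with λ = (n·R − d)/|n|² = (-33 − 54)/29 = -3.
Foot = (-9, 3, 6) − (-3)·(5, 0, 2) = (6, 3, 12).

(6, 3, 12)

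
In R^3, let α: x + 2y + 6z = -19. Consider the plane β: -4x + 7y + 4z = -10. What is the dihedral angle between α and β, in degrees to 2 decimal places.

cos θ = |n₁·n₂| / (|n₁||n₂|) = |34| / (√41 · √81).
θ = arccos(0.58999) ≈ 53.84°.

53.84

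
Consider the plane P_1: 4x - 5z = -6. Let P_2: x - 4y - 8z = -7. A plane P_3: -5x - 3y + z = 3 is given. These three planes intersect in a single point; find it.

Solving the 3×3 linear system 4x - 5z = -6, x - 4y - 8z = -7, -5x - 3y + z = 3 (e.g. by elimination or Cramer's rule, determinant = 3) gives (1, -2, 2).

(1, -2, 2)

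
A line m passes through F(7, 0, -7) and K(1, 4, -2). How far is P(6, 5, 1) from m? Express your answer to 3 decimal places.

A direction vector for m is K − F = (-6, 4, 5).
Taking (7, 0, -7) on m with direction v = (-6, 4, 5): w = P − (7, 0, -7) = (-1, 5, 8), and w × v = (-7, -43, 26).
Distance = |w × v| / |v| = √2574 / √77 ≈ 5.782.

5.782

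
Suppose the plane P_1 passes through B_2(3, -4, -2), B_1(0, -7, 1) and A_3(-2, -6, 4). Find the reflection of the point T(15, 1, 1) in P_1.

B_2B_1 = (-3, -3, 3), B_2A_3 = (-5, -2, 6); a normal to P_1 is B_2B_1 × B_2A_3 = (-12, 3, -9).
Using B_2: P_1 has equation -12x + 3y - 9z = -30.
λ = (n·T − d)/|n|² = (-186 − (-30))/234 = -2/3.
Reflection = T − 2λn = (15, 1, 1) − (-4/3)·(-12, 3, -9) = (-1, 5, -11).

(-1, 5, -11)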